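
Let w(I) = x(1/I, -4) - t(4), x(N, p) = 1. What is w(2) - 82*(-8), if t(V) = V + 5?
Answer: 648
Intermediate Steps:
t(V) = 5 + V
w(I) = -8 (w(I) = 1 - (5 + 4) = 1 - 1*9 = 1 - 9 = -8)
w(2) - 82*(-8) = -8 - 82*(-8) = -8 + 656 = 648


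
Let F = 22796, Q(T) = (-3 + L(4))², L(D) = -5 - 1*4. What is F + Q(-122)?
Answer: 22940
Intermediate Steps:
L(D) = -9 (L(D) = -5 - 4 = -9)
Q(T) = 144 (Q(T) = (-3 - 9)² = (-12)² = 144)
F + Q(-122) = 22796 + 144 = 22940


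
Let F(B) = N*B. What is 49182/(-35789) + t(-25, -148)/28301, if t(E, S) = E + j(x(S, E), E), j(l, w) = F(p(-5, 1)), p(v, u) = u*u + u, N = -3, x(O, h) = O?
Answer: -107154557/77912653 ≈ -1.3753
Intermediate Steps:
p(v, u) = u + u**2 (p(v, u) = u**2 + u = u + u**2)
F(B) = -3*B
j(l, w) = -6 (j(l, w) = -3*(1 + 1) = -3*2 = -6)
t(E, S) = -6 + E (t(E, S) = E - 6 = -6 + E)
49182/(-35789) + t(-25, -148)/28301 = 49182/(-35789) + (-6 - 25)/28301 = 49182*(-1/35789) - 31*1/28301 = -49182/35789 - 31/28301 = -107154557/77912653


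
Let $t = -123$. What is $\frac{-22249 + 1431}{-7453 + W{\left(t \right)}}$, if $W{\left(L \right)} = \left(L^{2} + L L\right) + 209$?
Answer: $- \frac{10409}{11507} \approx -0.90458$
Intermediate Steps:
$W{\left(L \right)} = 209 + 2 L^{2}$ ($W{\left(L \right)} = \left(L^{2} + L^{2}\right) + 209 = 2 L^{2} + 209 = 209 + 2 L^{2}$)
$\frac{-22249 + 1431}{-7453 + W{\left(t \right)}} = \frac{-22249 + 1431}{-7453 + \left(209 + 2 \left(-123\right)^{2}\right)} = - \frac{20818}{-7453 + \left(209 + 2 \cdot 15129\right)} = - \frac{20818}{-7453 + \left(209 + 30258\right)} = - \frac{20818}{-7453 + 30467} = - \frac{20818}{23014} = \left(-20818\right) \frac{1}{23014} = - \frac{10409}{11507}$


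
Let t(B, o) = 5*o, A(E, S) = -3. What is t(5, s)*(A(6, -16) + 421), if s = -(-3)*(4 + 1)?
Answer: 31350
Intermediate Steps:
s = 15 (s = -(-3)*5 = -3*(-5) = 15)
t(5, s)*(A(6, -16) + 421) = (5*15)*(-3 + 421) = 75*418 = 31350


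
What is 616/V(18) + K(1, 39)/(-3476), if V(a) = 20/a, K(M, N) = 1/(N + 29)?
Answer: 655212091/1181840 ≈ 554.40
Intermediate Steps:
K(M, N) = 1/(29 + N)
616/V(18) + K(1, 39)/(-3476) = 616/((20/18)) + 1/((29 + 39)*(-3476)) = 616/((20*(1/18))) - 1/3476/68 = 616/(10/9) + (1/68)*(-1/3476) = 616*(9/10) - 1/236368 = 2772/5 - 1/236368 = 655212091/1181840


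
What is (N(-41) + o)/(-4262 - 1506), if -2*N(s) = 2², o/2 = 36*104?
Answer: -3743/2884 ≈ -1.2978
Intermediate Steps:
o = 7488 (o = 2*(36*104) = 2*3744 = 7488)
N(s) = -2 (N(s) = -½*2² = -½*4 = -2)
(N(-41) + o)/(-4262 - 1506) = (-2 + 7488)/(-4262 - 1506) = 7486/(-5768) = 7486*(-1/5768) = -3743/2884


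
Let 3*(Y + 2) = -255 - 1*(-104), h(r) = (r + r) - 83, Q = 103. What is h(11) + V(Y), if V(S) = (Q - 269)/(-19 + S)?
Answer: -6278/107 ≈ -58.673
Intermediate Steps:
h(r) = -83 + 2*r (h(r) = 2*r - 83 = -83 + 2*r)
Y = -157/3 (Y = -2 + (-255 - 1*(-104))/3 = -2 + (-255 + 104)/3 = -2 + (⅓)*(-151) = -2 - 151/3 = -157/3 ≈ -52.333)
V(S) = -166/(-19 + S) (V(S) = (103 - 269)/(-19 + S) = -166/(-19 + S))
h(11) + V(Y) = (-83 + 2*11) - 166/(-19 - 157/3) = (-83 + 22) - 166/(-214/3) = -61 - 166*(-3/214) = -61 + 249/107 = -6278/107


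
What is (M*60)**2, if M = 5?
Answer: 90000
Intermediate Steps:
(M*60)**2 = (5*60)**2 = 300**2 = 90000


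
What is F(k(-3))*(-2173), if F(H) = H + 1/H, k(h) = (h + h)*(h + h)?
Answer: -2818381/36 ≈ -78288.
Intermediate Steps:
k(h) = 4*h² (k(h) = (2*h)*(2*h) = 4*h²)
F(k(-3))*(-2173) = (4*(-3)² + 1/(4*(-3)²))*(-2173) = (4*9 + 1/(4*9))*(-2173) = (36 + 1/36)*(-2173) = (1297/36)*(-2173) = -2818381/36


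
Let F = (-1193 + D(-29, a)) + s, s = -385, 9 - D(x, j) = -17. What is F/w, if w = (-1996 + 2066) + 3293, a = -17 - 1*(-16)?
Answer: -1552/3363 ≈ -0.46149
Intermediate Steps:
a = -1 (a = -17 + 16 = -1)
D(x, j) = 26 (D(x, j) = 9 - 1*(-17) = 9 + 17 = 26)
w = 3363 (w = 70 + 3293 = 3363)
F = -1552 (F = (-1193 + 26) - 385 = -1167 - 385 = -1552)
F/w = -1552/3363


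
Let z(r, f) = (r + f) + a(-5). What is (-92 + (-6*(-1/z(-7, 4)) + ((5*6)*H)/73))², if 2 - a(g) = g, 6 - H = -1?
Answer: 163660849/21316 ≈ 7677.8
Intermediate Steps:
H = 7 (H = 6 - 1*(-1) = 6 + 1 = 7)
a(g) = 2 - g
z(r, f) = 7 + f + r (z(r, f) = (r + f) + (2 - 1*(-5)) = (f + r) + (2 + 5) = (f + r) + 7 = 7 + f + r)
(-92 + (-6*(-1/z(-7, 4)) + ((5*6)*H)/73))² = (-92 + (-6*(-1/(7 + 4 - 7)) + ((5*6)*7)/73))² = (-92 + (-6/((-1*4)) + (30*7)*(1/73)))² = (-92 + (-6/(-4) + 210*(1/73)))² = (-92 + (-6*(-¼) + 210/73))² = (-92 + (3/2 + 210/73))² = (-92 + 639/146)² = (-12793/146)² = 163660849/21316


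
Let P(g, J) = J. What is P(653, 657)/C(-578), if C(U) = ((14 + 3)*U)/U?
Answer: 657/17 ≈ 38.647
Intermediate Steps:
C(U) = 17 (C(U) = (17*U)/U = 17)
P(653, 657)/C(-578) = 657/17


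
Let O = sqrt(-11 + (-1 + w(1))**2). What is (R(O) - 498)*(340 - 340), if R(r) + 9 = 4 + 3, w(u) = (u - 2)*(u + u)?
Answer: 0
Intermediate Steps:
w(u) = 2*u*(-2 + u) (w(u) = (-2 + u)*(2*u) = 2*u*(-2 + u))
O = I*sqrt(2) (O = sqrt(-11 + (-1 + 2*1*(-2 + 1))**2) = sqrt(-11 + (-1 + 2*1*(-1))**2) = sqrt(-11 + (-1 - 2)**2) = sqrt(-11 + (-3)**2) = sqrt(-11 + 9) = sqrt(-2) = I*sqrt(2) ≈ 1.4142*I)
R(r) = -2 (R(r) = -9 + (4 + 3) = -9 + 7 = -2)
(R(O) - 498)*(340 - 340) = (-2 - 498)*(340 - 340) = -500*0 = 0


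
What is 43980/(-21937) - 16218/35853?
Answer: -37893906/15421711 ≈ -2.4572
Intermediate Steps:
43980/(-21937) - 16218/35853 = 43980*(-1/21937) - 16218*1/35853 = -43980/21937 - 318/703 = -37893906/15421711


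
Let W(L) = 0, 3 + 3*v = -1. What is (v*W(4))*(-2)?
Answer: 0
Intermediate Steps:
v = -4/3 (v = -1 + (1/3)*(-1) = -1 - 1/3 = -4/3 ≈ -1.3333)
(v*W(4))*(-2) = -4/3*0*(-2) = 0*(-2) = 0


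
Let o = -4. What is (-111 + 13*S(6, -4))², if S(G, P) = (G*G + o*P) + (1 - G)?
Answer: 250000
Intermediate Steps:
S(G, P) = 1 + G² - G - 4*P (S(G, P) = (G*G - 4*P) + (1 - G) = (G² - 4*P) + (1 - G) = 1 + G² - G - 4*P)
(-111 + 13*S(6, -4))² = (-111 + 13*(1 + 6² - 1*6 - 4*(-4)))² = (-111 + 13*(1 + 36 - 6 + 16))² = (-111 + 13*47)² = (-111 + 611)² = 500² = 250000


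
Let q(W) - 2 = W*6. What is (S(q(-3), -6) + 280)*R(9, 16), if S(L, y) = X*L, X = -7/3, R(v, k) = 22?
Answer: 20944/3 ≈ 6981.3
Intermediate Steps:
q(W) = 2 + 6*W (q(W) = 2 + W*6 = 2 + 6*W)
X = -7/3 (X = -7*⅓ = -7/3 ≈ -2.3333)
S(L, y) = -7*L/3
(S(q(-3), -6) + 280)*R(9, 16) = (-7*(2 + 6*(-3))/3 + 280)*22 = (-7*(2 - 18)/3 + 280)*22 = (-7/3*(-16) + 280)*22 = (112/3 + 280)*22 = (952/3)*22 = 20944/3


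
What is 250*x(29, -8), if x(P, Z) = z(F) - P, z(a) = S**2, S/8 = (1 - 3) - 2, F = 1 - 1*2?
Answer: 248750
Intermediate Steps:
F = -1 (F = 1 - 2 = -1)
S = -32 (S = 8*((1 - 3) - 2) = 8*(-2 - 2) = 8*(-4) = -32)
z(a) = 1024 (z(a) = (-32)**2 = 1024)
x(P, Z) = 1024 - P
250*x(29, -8) = 250*(1024 - 1*29) = 250*(1024 - 29) = 250*995 = 248750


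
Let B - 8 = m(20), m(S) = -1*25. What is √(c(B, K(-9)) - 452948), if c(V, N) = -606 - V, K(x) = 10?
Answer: 3*I*√50393 ≈ 673.45*I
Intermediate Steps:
m(S) = -25
B = -17 (B = 8 - 25 = -17)
√(c(B, K(-9)) - 452948) = √((-606 - 1*(-17)) - 452948) = √((-606 + 17) - 452948) = √(-589 - 452948) = √(-453537) = 3*I*√50393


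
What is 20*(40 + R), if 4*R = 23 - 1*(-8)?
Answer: 955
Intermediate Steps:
R = 31/4 (R = (23 - 1*(-8))/4 = (23 + 8)/4 = (¼)*31 = 31/4 ≈ 7.7500)
20*(40 + R) = 20*(40 + 31/4) = 20*(191/4) = 955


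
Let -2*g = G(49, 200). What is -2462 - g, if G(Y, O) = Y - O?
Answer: -5075/2 ≈ -2537.5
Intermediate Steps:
g = 151/2 (g = -(49 - 1*200)/2 = -(49 - 200)/2 = -½*(-151) = 151/2 ≈ 75.500)
-2462 - g = -2462 - 1*151/2 = -2462 - 151/2 = -5075/2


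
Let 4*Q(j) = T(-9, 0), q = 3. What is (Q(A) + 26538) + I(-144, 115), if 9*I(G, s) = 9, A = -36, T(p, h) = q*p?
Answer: 106129/4 ≈ 26532.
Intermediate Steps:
T(p, h) = 3*p
Q(j) = -27/4 (Q(j) = (3*(-9))/4 = (¼)*(-27) = -27/4)
I(G, s) = 1 (I(G, s) = (⅑)*9 = 1)
(Q(A) + 26538) + I(-144, 115) = (-27/4 + 26538) + 1 = 106125/4 + 1 = 106129/4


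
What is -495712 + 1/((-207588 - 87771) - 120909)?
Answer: -206349042817/416268 ≈ -4.9571e+5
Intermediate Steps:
-495712 + 1/((-207588 - 87771) - 120909) = -495712 + 1/(-295359 - 120909) = -495712 + 1/(-416268) = -495712 - 1/416268 = -206349042817/416268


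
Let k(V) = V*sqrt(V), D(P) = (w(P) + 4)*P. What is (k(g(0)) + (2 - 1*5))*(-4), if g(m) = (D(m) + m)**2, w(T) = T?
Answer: 12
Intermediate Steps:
D(P) = P*(4 + P) (D(P) = (P + 4)*P = (4 + P)*P = P*(4 + P))
g(m) = (m + m*(4 + m))**2 (g(m) = (m*(4 + m) + m)**2 = (m + m*(4 + m))**2)
k(V) = V**(3/2)
(k(g(0)) + (2 - 1*5))*(-4) = ((0**2*(5 + 0)**2)**(3/2) + (2 - 1*5))*(-4) = ((0*5**2)**(3/2) + (2 - 5))*(-4) = ((0*25)**(3/2) - 3)*(-4) = (0**(3/2) - 3)*(-4) = (0 - 3)*(-4) = -3*(-4) = 12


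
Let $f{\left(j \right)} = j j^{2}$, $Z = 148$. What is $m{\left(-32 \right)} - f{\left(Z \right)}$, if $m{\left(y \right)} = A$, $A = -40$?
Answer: $-3241832$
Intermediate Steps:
$m{\left(y \right)} = -40$
$f{\left(j \right)} = j^{3}$
$m{\left(-32 \right)} - f{\left(Z \right)} = -40 - 148^{3} = -40 - 3241792 = -3241832$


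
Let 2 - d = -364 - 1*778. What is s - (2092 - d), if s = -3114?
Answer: -4062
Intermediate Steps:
d = 1144 (d = 2 - (-364 - 1*778) = 2 - (-364 - 778) = 2 - 1*(-1142) = 2 + 1142 = 1144)
s - (2092 - d) = -3114 - (2092 - 1*1144) = -3114 - (2092 - 1144) = -3114 - 1*948 = -3114 - 948 = -4062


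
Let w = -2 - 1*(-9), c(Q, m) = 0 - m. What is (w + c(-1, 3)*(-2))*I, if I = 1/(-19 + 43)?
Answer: 13/24 ≈ 0.54167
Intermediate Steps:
c(Q, m) = -m
w = 7 (w = -2 + 9 = 7)
I = 1/24 ≈ 0.041667
(w + c(-1, 3)*(-2))*I = (7 - 1*3*(-2))*(1/24) = (7 - 3*(-2))*(1/24) = (7 + 6)*(1/24) = 13*(1/24) = 13/24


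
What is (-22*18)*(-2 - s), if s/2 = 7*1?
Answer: 6336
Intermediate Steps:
s = 14 (s = 2*(7*1) = 2*7 = 14)
(-22*18)*(-2 - s) = (-22*18)*(-2 - 1*14) = -396*(-2 - 14) = -396*(-16) = 6336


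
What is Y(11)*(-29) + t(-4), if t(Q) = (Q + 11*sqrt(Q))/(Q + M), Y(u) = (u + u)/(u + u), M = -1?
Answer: -141/5 - 22*I/5 ≈ -28.2 - 4.4*I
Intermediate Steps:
Y(u) = 1 (Y(u) = (2*u)/((2*u)) = (2*u)*(1/(2*u)) = 1)
t(Q) = (Q + 11*sqrt(Q))/(-1 + Q) (t(Q) = (Q + 11*sqrt(Q))/(Q - 1) = (Q + 11*sqrt(Q))/(-1 + Q))
Y(11)*(-29) + t(-4) = 1*(-29) + (-4 + 11*sqrt(-4))/(-1 - 4) = -29 + (-4 + 11*(2*I))/(-5) = -29 - (-4 + 22*I)/5 = -29 + (4/5 - 22*I/5) = -141/5 - 22*I/5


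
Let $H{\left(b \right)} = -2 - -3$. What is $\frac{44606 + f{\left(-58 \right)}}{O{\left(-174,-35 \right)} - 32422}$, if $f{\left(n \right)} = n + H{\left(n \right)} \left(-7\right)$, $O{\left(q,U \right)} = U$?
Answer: $- \frac{14847}{10819} \approx -1.3723$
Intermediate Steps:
$H{\left(b \right)} = 1$ ($H{\left(b \right)} = -2 + 3 = 1$)
$f{\left(n \right)} = -7 + n$ ($f{\left(n \right)} = n + 1 \left(-7\right) = n - 7 = -7 + n$)
$\frac{44606 + f{\left(-58 \right)}}{O{\left(-174,-35 \right)} - 32422} = \frac{44606 - 65}{-35 - 32422} = \frac{44606 - 65}{-32457} = 44541 \left(- \frac{1}{32457}\right) = - \frac{14847}{10819}$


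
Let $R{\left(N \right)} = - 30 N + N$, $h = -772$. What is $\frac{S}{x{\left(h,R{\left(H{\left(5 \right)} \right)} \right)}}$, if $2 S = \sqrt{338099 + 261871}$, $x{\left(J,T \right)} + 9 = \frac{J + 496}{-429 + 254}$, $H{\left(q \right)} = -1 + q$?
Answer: $- \frac{175 \sqrt{599970}}{2598} \approx -52.175$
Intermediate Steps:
$R{\left(N \right)} = - 29 N$
$x{\left(J,T \right)} = - \frac{2071}{175} - \frac{J}{175}$ ($x{\left(J,T \right)} = -9 + \frac{J + 496}{-429 + 254} = -9 + \frac{496 + J}{-175} = -9 + \left(496 + J\right) \left(- \frac{1}{175}\right) = -9 - \left(\frac{496}{175} + \frac{J}{175}\right) = - \frac{2071}{175} - \frac{J}{175}$)
$S = \frac{\sqrt{599970}}{2}$ ($S = \frac{\sqrt{338099 + 261871}}{2} = \frac{\sqrt{599970}}{2} \approx 387.29$)
$\frac{S}{x{\left(h,R{\left(H{\left(5 \right)} \right)} \right)}} = \frac{\frac{1}{2} \sqrt{599970}}{- \frac{2071}{175} - - \frac{772}{175}} = \frac{\frac{1}{2} \sqrt{599970}}{- \frac{2071}{175} + \frac{772}{175}} = \frac{\frac{1}{2} \sqrt{599970}}{- \frac{1299}{175}} = \frac{\sqrt{599970}}{2} \left(- \frac{175}{1299}\right) = - \frac{175 \sqrt{599970}}{2598}$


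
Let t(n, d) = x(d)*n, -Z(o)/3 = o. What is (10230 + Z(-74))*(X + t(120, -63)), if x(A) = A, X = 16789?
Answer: 96461508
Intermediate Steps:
Z(o) = -3*o
t(n, d) = d*n
(10230 + Z(-74))*(X + t(120, -63)) = (10230 - 3*(-74))*(16789 - 63*120) = (10230 + 222)*(16789 - 7560) = 10452*9229 = 96461508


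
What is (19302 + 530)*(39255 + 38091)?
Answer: 1533925872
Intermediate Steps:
(19302 + 530)*(39255 + 38091) = 19832*77346 = 1533925872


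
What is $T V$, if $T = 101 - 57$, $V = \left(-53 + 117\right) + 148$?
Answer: $9328$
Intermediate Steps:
$V = 212$ ($V = 64 + 148 = 212$)
$T = 44$
$T V = 44 \cdot 212 = 9328$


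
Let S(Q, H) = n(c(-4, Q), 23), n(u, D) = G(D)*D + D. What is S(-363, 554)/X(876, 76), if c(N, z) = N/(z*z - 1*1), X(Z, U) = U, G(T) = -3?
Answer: -23/38 ≈ -0.60526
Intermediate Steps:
c(N, z) = N/(-1 + z²) (c(N, z) = N/(z² - 1) = N/(-1 + z²))
n(u, D) = -2*D (n(u, D) = -3*D + D = -2*D)
S(Q, H) = -46 (S(Q, H) = -2*23 = -46)
S(-363, 554)/X(876, 76) = -46/76 = -46*1/76 = -23/38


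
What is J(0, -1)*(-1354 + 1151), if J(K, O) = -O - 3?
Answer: 406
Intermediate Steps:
J(K, O) = -3 - O
J(0, -1)*(-1354 + 1151) = (-3 - 1*(-1))*(-1354 + 1151) = (-3 + 1)*(-203) = -2*(-203) = 406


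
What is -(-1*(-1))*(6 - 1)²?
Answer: -25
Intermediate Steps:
-(-1*(-1))*(6 - 1)² = -5² = -25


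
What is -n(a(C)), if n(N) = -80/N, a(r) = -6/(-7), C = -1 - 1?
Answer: 280/3 ≈ 93.333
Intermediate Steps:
C = -2
a(r) = 6/7 (a(r) = -6*(-1/7) = 6/7)
-n(a(C)) = -(-80)/6/7 = -(-80)*7/6 = -1*(-280/3) = 280/3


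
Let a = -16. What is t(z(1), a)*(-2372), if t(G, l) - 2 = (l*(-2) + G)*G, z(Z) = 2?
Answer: -166040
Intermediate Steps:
t(G, l) = 2 + G*(G - 2*l) (t(G, l) = 2 + (l*(-2) + G)*G = 2 + (-2*l + G)*G = 2 + (G - 2*l)*G = 2 + G*(G - 2*l))
t(z(1), a)*(-2372) = (2 + 2² - 2*2*(-16))*(-2372) = (2 + 4 + 64)*(-2372) = 70*(-2372) = -166040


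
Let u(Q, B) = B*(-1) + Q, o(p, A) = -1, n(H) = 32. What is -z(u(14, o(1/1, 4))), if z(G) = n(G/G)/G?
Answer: -32/15 ≈ -2.1333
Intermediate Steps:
u(Q, B) = Q - B (u(Q, B) = -B + Q = Q - B)
z(G) = 32/G
-z(u(14, o(1/1, 4))) = -32/(14 - 1*(-1)) = -32/(14 + 1) = -32/15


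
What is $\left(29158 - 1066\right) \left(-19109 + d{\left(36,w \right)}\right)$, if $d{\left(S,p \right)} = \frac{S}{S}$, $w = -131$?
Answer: $-536781936$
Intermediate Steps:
$d{\left(S,p \right)} = 1$
$\left(29158 - 1066\right) \left(-19109 + d{\left(36,w \right)}\right) = \left(29158 - 1066\right) \left(-19109 + 1\right) = 28092 \left(-19108\right) = -536781936$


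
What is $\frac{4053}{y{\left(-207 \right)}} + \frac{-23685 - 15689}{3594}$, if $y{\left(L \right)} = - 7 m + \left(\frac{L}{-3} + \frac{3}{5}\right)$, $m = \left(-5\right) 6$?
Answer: $\frac{2964593}{837402} \approx 3.5402$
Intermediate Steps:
$m = -30$
$y{\left(L \right)} = \frac{1053}{5} - \frac{L}{3}$ ($y{\left(L \right)} = \left(-7\right) \left(-30\right) + \left(\frac{L}{-3} + \frac{3}{5}\right) = 210 + \left(L \left(- \frac{1}{3}\right) + 3 \cdot \frac{1}{5}\right) = 210 - \left(- \frac{3}{5} + \frac{L}{3}\right) = \frac{1053}{5} - \frac{L}{3}$)
$\frac{4053}{y{\left(-207 \right)}} + \frac{-23685 - 15689}{3594} = \frac{4053}{\frac{1053}{5} - -69} + \frac{-23685 - 15689}{3594} = \frac{4053}{\frac{1053}{5} + 69} + \left(-23685 - 15689\right) \frac{1}{3594} = \frac{4053}{\frac{1398}{5}} - \frac{19687}{1797} = 4053 \cdot \frac{5}{1398} - \frac{19687}{1797} = \frac{6755}{466} - \frac{19687}{1797} = \frac{2964593}{837402}$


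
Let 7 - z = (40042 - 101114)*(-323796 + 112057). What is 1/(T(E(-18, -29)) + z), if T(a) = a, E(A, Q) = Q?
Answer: -1/12931324230 ≈ -7.7332e-11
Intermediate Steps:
z = -12931324201 (z = 7 - (40042 - 101114)*(-323796 + 112057) = 7 - (-61072)*(-211739) = 7 - 1*12931324208 = 7 - 12931324208 = -12931324201)
1/(T(E(-18, -29)) + z) = 1/(-29 - 12931324201) = 1/(-12931324230) = -1/12931324230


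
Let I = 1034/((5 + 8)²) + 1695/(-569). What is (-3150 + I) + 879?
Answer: -218079740/96161 ≈ -2267.9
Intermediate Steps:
I = 301891/96161 (I = 1034/(13²) + 1695*(-1/569) = 1034/169 - 1695/569 = 301891/96161 ≈ 3.1394)
(-3150 + I) + 879 = (-3150 + 301891/96161) + 879 = -302605259/96161 + 879 = -218079740/96161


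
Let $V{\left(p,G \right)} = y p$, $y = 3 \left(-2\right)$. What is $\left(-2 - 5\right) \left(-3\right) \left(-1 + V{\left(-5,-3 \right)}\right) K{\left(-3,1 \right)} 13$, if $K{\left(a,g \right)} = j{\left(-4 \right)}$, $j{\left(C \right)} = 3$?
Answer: $23751$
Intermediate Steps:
$y = -6$
$K{\left(a,g \right)} = 3$
$V{\left(p,G \right)} = - 6 p$
$\left(-2 - 5\right) \left(-3\right) \left(-1 + V{\left(-5,-3 \right)}\right) K{\left(-3,1 \right)} 13 = \left(-2 - 5\right) \left(-3\right) \left(-1 - -30\right) 3 \cdot 13 = \left(-7\right) \left(-3\right) \left(-1 + 30\right) 3 \cdot 13 = 21 \cdot 29 \cdot 3 \cdot 13 = 609 \cdot 3 \cdot 13 = 1827 \cdot 13 = 23751$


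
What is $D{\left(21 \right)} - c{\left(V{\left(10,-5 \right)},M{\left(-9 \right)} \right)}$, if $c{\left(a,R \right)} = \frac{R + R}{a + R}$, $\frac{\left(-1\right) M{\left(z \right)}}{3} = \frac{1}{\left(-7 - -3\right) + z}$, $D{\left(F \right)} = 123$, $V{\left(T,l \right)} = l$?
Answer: $\frac{3816}{31} \approx 123.1$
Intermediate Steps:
$M{\left(z \right)} = - \frac{3}{-4 + z}$ ($M{\left(z \right)} = - \frac{3}{\left(-7 - -3\right) + z} = - \frac{3}{\left(-7 + 3\right) + z} = - \frac{3}{-4 + z}$)
$c{\left(a,R \right)} = \frac{2 R}{R + a}$
$D{\left(21 \right)} - c{\left(V{\left(10,-5 \right)},M{\left(-9 \right)} \right)} = 123 - \frac{2 \left(- \frac{3}{-4 - 9}\right)}{- \frac{3}{-4 - 9} - 5} = 123 - \frac{2 \left(- \frac{3}{-13}\right)}{- \frac{3}{-13} - 5} = 123 - \frac{2 \left(\left(-3\right) \left(- \frac{1}{13}\right)\right)}{\left(-3\right) \left(- \frac{1}{13}\right) - 5} = 123 - 2 \cdot \frac{3}{13} \frac{1}{\frac{3}{13} - 5} = 123 - 2 \cdot \frac{3}{13} \frac{1}{- \frac{62}{13}} = 123 - 2 \cdot \frac{3}{13} \left(- \frac{13}{62}\right) = 123 - - \frac{3}{31} = 123 + \frac{3}{31} = \frac{3816}{31}$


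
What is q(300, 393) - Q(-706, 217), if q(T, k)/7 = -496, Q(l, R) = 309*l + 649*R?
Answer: 73849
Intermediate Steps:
q(T, k) = -3472 (q(T, k) = 7*(-496) = -3472)
q(300, 393) - Q(-706, 217) = -3472 - (309*(-706) + 649*217) = -3472 - (-218154 + 140833) = -3472 - 1*(-77321) = -3472 + 77321 = 73849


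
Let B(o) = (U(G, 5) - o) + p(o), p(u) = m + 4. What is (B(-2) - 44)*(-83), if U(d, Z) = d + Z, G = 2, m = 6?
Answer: 2075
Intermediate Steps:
p(u) = 10 (p(u) = 6 + 4 = 10)
U(d, Z) = Z + d
B(o) = 17 - o (B(o) = ((5 + 2) - o) + 10 = (7 - o) + 10 = 17 - o)
(B(-2) - 44)*(-83) = ((17 - 1*(-2)) - 44)*(-83) = ((17 + 2) - 44)*(-83) = (19 - 44)*(-83) = -25*(-83) = 2075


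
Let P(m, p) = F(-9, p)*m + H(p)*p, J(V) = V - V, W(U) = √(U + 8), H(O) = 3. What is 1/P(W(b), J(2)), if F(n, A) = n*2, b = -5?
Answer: -√3/54 ≈ -0.032075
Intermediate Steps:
W(U) = √(8 + U)
F(n, A) = 2*n
J(V) = 0
P(m, p) = -18*m + 3*p (P(m, p) = (2*(-9))*m + 3*p = -18*m + 3*p)
1/P(W(b), J(2)) = 1/(-18*√(8 - 5) + 3*0) = 1/(-18*√3 + 0) = 1/(-18*√3) = -√3/54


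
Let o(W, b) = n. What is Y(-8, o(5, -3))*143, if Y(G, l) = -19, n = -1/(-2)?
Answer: -2717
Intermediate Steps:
n = ½ (n = -1*(-½) = ½ ≈ 0.50000)
o(W, b) = ½
Y(-8, o(5, -3))*143 = -19*143 = -2717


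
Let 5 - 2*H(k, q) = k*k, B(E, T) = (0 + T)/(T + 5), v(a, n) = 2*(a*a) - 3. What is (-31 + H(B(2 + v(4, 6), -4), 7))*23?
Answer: -1679/2 ≈ -839.50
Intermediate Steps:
v(a, n) = -3 + 2*a² (v(a, n) = 2*a² - 3 = -3 + 2*a²)
B(E, T) = T/(5 + T)
H(k, q) = 5/2 - k²/2 (H(k, q) = 5/2 - k*k/2 = 5/2 - k²/2)
(-31 + H(B(2 + v(4, 6), -4), 7))*23 = (-31 + (5/2 - 16/(5 - 4)²/2))*23 = (-31 + (5/2 - (-4/1)²/2))*23 = (-31 + (5/2 - (-4*1)²/2))*23 = (-31 + (5/2 - ½*(-4)²))*23 = (-31 + (5/2 - ½*16))*23 = (-31 + (5/2 - 8))*23 = (-31 - 11/2)*23 = -73/2*23 = -1679/2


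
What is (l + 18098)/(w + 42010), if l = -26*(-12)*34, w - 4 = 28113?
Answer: 28706/70127 ≈ 0.40934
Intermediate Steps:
w = 28117 (w = 4 + 28113 = 28117)
l = 10608 (l = 312*34 = 10608)
(l + 18098)/(w + 42010) = (10608 + 18098)/(28117 + 42010) = 28706/70127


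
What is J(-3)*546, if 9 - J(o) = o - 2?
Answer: 7644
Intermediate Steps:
J(o) = 11 - o (J(o) = 9 - (o - 2) = 9 - (-2 + o) = 9 + (2 - o) = 11 - o)
J(-3)*546 = (11 - 1*(-3))*546 = (11 + 3)*546 = 14*546 = 7644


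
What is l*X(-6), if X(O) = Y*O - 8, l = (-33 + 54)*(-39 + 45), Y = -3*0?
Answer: -1008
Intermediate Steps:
Y = 0
l = 126 (l = 21*6 = 126)
X(O) = -8 (X(O) = 0*O - 8 = 0 - 8 = -8)
l*X(-6) = 126*(-8) = -1008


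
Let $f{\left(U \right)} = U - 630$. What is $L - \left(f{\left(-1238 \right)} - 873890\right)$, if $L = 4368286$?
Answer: $5244044$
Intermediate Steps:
$f{\left(U \right)} = -630 + U$
$L - \left(f{\left(-1238 \right)} - 873890\right) = 4368286 - \left(\left(-630 - 1238\right) - 873890\right) = 4368286 - \left(-1868 - 873890\right) = 4368286 - -875758 = 4368286 + 875758 = 5244044$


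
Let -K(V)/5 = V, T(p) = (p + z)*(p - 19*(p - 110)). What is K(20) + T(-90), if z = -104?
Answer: -719840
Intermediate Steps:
T(p) = (-104 + p)*(2090 - 18*p) (T(p) = (p - 104)*(p - 19*(p - 110)) = (-104 + p)*(p - 19*(-110 + p)) = (-104 + p)*(p + (2090 - 19*p)) = (-104 + p)*(2090 - 18*p))
K(V) = -5*V
K(20) + T(-90) = -5*20 + (-217360 - 18*(-90)² + 3962*(-90)) = -100 + (-217360 - 18*8100 - 356580) = -100 + (-217360 - 145800 - 356580) = -100 - 719740 = -719840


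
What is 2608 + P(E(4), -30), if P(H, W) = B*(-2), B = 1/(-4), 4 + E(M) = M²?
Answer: 5217/2 ≈ 2608.5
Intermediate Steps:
E(M) = -4 + M²
B = -¼ ≈ -0.25000
P(H, W) = ½ (P(H, W) = -¼*(-2) = ½)
2608 + P(E(4), -30) = 2608 + ½ = 5217/2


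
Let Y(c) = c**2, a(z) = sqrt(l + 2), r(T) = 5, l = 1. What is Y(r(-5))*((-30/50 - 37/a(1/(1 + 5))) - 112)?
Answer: -2815 - 925*sqrt(3)/3 ≈ -3349.1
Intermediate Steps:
a(z) = sqrt(3) (a(z) = sqrt(1 + 2) = sqrt(3))
Y(r(-5))*((-30/50 - 37/a(1/(1 + 5))) - 112) = 5**2*((-30/50 - 37*sqrt(3)/3) - 112) = 25*((-30*1/50 - 37*sqrt(3)/3) - 112) = 25*((-3/5 - 37*sqrt(3)/3) - 112) = 25*(-563/5 - 37*sqrt(3)/3) = -2815 - 925*sqrt(3)/3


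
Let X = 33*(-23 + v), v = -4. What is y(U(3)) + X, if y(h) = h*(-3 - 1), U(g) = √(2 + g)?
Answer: -891 - 4*√5 ≈ -899.94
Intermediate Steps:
X = -891 (X = 33*(-23 - 4) = 33*(-27) = -891)
y(h) = -4*h (y(h) = h*(-4) = -4*h)
y(U(3)) + X = -4*√(2 + 3) - 891 = -4*√5 - 891 = -891 - 4*√5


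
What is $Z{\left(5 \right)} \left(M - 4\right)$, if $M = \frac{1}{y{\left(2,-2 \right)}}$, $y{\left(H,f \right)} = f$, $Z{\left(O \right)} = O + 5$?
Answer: $-45$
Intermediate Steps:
$Z{\left(O \right)} = 5 + O$
$M = - \frac{1}{2}$ ($M = \frac{1}{-2} = - \frac{1}{2} \approx -0.5$)
$Z{\left(5 \right)} \left(M - 4\right) = \left(5 + 5\right) \left(- \frac{1}{2} - 4\right) = 10 \left(- \frac{9}{2}\right) = -45$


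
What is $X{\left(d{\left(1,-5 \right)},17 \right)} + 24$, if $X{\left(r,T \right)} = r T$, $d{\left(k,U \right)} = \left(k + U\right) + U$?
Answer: $-129$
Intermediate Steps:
$d{\left(k,U \right)} = k + 2 U$ ($d{\left(k,U \right)} = \left(U + k\right) + U = k + 2 U$)
$X{\left(r,T \right)} = T r$
$X{\left(d{\left(1,-5 \right)},17 \right)} + 24 = 17 \left(1 + 2 \left(-5\right)\right) + 24 = 17 \left(1 - 10\right) + 24 = 17 \left(-9\right) + 24 = -153 + 24 = -129$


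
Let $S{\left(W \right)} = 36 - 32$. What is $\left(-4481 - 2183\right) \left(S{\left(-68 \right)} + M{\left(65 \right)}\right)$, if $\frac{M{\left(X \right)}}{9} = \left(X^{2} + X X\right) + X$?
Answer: $-510722296$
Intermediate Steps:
$M{\left(X \right)} = 9 X + 18 X^{2}$ ($M{\left(X \right)} = 9 \left(\left(X^{2} + X X\right) + X\right) = 9 \left(\left(X^{2} + X^{2}\right) + X\right) = 9 \left(2 X^{2} + X\right) = 9 \left(X + 2 X^{2}\right) = 9 X + 18 X^{2}$)
$S{\left(W \right)} = 4$ ($S{\left(W \right)} = 36 - 32 = 4$)
$\left(-4481 - 2183\right) \left(S{\left(-68 \right)} + M{\left(65 \right)}\right) = \left(-4481 - 2183\right) \left(4 + 9 \cdot 65 \left(1 + 2 \cdot 65\right)\right) = - 6664 \left(4 + 9 \cdot 65 \left(1 + 130\right)\right) = - 6664 \left(4 + 9 \cdot 65 \cdot 131\right) = - 6664 \left(4 + 76635\right) = \left(-6664\right) 76639 = -510722296$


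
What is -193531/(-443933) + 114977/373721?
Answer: 123368683392/165907084693 ≈ 0.74360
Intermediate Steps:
-193531/(-443933) + 114977/373721 = -193531*(-1/443933) + 114977*(1/373721) = 193531/443933 + 114977/373721 = 123368683392/165907084693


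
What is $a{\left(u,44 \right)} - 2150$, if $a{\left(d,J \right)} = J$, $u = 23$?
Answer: $-2106$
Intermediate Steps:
$a{\left(u,44 \right)} - 2150 = 44 - 2150 = -2106$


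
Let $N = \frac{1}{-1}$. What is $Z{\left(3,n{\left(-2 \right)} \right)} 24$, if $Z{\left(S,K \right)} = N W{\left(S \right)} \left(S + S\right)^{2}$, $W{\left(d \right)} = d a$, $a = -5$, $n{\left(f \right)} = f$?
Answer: $12960$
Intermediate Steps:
$N = -1$
$W{\left(d \right)} = - 5 d$ ($W{\left(d \right)} = d \left(-5\right) = - 5 d$)
$Z{\left(S,K \right)} = 20 S^{3}$ ($Z{\left(S,K \right)} = - \left(-5\right) S \left(S + S\right)^{2} = 5 S \left(2 S\right)^{2} = 5 S 4 S^{2} = 20 S^{3}$)
$Z{\left(3,n{\left(-2 \right)} \right)} 24 = 20 \cdot 3^{3} \cdot 24 = 20 \cdot 27 \cdot 24 = 540 \cdot 24 = 12960$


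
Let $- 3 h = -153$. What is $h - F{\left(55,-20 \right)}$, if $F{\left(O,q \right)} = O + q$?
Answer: $16$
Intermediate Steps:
$h = 51$ ($h = \left(- \frac{1}{3}\right) \left(-153\right) = 51$)
$h - F{\left(55,-20 \right)} = 51 - \left(55 - 20\right) = 51 - 35 = 16$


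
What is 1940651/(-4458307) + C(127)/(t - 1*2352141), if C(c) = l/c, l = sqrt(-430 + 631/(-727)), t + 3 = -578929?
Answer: -1940651/4458307 - I*sqrt(227726207)/270623039017 ≈ -0.43529 - 5.5762e-8*I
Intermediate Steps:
t = -578932 (t = -3 - 578929 = -578932)
l = I*sqrt(227726207)/727 (l = sqrt(-430 + 631*(-1/727)) = sqrt(-430 - 631/727) = sqrt(-313241/727) = I*sqrt(227726207)/727 ≈ 20.757*I)
C(c) = I*sqrt(227726207)/(727*c) (C(c) = (I*sqrt(227726207)/727)/c = I*sqrt(227726207)/(727*c))
1940651/(-4458307) + C(127)/(t - 1*2352141) = 1940651/(-4458307) + ((1/727)*I*sqrt(227726207)/127)/(-578932 - 1*2352141) = 1940651*(-1/4458307) + ((1/727)*I*sqrt(227726207)*(1/127))/(-578932 - 2352141) = -1940651/4458307 + (I*sqrt(227726207)/92329)/(-2931073) = -1940651/4458307 + (I*sqrt(227726207)/92329)*(-1/2931073) = -1940651/4458307 - I*sqrt(227726207)/270623039017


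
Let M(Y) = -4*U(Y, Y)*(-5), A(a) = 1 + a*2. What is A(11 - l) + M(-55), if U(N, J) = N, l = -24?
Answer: -1029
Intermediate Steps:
A(a) = 1 + 2*a
M(Y) = 20*Y (M(Y) = -4*Y*(-5) = 20*Y)
A(11 - l) + M(-55) = (1 + 2*(11 - 1*(-24))) + 20*(-55) = (1 + 2*(11 + 24)) - 1100 = (1 + 2*35) - 1100 = (1 + 70) - 1100 = 71 - 1100 = -1029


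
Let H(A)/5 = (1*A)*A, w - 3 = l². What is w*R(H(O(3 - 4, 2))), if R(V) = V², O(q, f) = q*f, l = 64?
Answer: 1639600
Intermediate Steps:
w = 4099 (w = 3 + 64² = 3 + 4096 = 4099)
O(q, f) = f*q
H(A) = 5*A² (H(A) = 5*((1*A)*A) = 5*(A*A) = 5*A²)
w*R(H(O(3 - 4, 2))) = 4099*(5*(2*(3 - 4))²)² = 4099*(5*(2*(-1))²)² = 4099*(5*(-2)²)² = 4099*(5*4)² = 4099*20² = 4099*400 = 1639600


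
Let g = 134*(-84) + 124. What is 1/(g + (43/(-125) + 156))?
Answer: -125/1372043 ≈ -9.1105e-5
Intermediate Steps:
g = -11132 (g = -11256 + 124 = -11132)
1/(g + (43/(-125) + 156)) = 1/(-11132 + (43/(-125) + 156)) = 1/(-11132 + (43*(-1/125) + 156)) = 1/(-11132 + (-43/125 + 156)) = 1/(-11132 + 19457/125) = 1/(-1372043/125) = -125/1372043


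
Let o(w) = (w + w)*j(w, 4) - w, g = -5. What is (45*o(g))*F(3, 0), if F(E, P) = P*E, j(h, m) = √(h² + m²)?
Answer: 0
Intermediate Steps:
F(E, P) = E*P
o(w) = -w + 2*w*√(16 + w²) (o(w) = (w + w)*√(w² + 4²) - w = (2*w)*√(w² + 16) - w = (2*w)*√(16 + w²) - w = 2*w*√(16 + w²) - w = -w + 2*w*√(16 + w²))
(45*o(g))*F(3, 0) = (45*(-5*(-1 + 2*√(16 + (-5)²))))*(3*0) = (45*(-5*(-1 + 2*√(16 + 25))))*0 = (45*(-5*(-1 + 2*√41)))*0 = (45*(5 - 10*√41))*0 = (225 - 450*√41)*0 = 0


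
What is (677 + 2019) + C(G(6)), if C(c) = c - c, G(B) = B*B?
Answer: 2696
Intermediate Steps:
G(B) = B²
C(c) = 0
(677 + 2019) + C(G(6)) = (677 + 2019) + 0 = 2696 + 0 = 2696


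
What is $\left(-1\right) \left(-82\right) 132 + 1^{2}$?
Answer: $10825$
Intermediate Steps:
$\left(-1\right) \left(-82\right) 132 + 1^{2} = 82 \cdot 132 + 1 = 10824 + 1 = 10825$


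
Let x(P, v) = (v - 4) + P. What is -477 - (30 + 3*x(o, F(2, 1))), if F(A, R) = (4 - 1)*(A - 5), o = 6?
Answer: -486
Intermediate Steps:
F(A, R) = -15 + 3*A (F(A, R) = 3*(-5 + A) = -15 + 3*A)
x(P, v) = -4 + P + v (x(P, v) = (-4 + v) + P = -4 + P + v)
-477 - (30 + 3*x(o, F(2, 1))) = -477 - (30 + 3*(-4 + 6 + (-15 + 3*2))) = -477 - (30 + 3*(-4 + 6 + (-15 + 6))) = -477 - (30 + 3*(-4 + 6 - 9)) = -477 - (30 + 3*(-7)) = -477 - (30 - 21) = -477 - 1*9 = -477 - 9 = -486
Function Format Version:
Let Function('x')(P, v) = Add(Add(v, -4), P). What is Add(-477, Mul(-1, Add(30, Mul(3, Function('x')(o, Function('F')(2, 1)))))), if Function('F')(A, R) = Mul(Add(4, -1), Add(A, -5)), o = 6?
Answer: -486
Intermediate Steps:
Function('F')(A, R) = Add(-15, Mul(3, A)) (Function('F')(A, R) = Mul(3, Add(-5, A)) = Add(-15, Mul(3, A)))
Function('x')(P, v) = Add(-4, P, v) (Function('x')(P, v) = Add(Add(-4, v), P) = Add(-4, P, v))
Add(-477, Mul(-1, Add(30, Mul(3, Function('x')(o, Function('F')(2, 1)))))) = Add(-477, Mul(-1, Add(30, Mul(3, Add(-4, 6, Add(-15, Mul(3, 2))))))) = Add(-477, Mul(-1, Add(30, Mul(3, Add(-4, 6, Add(-15, 6)))))) = Add(-477, Mul(-1, Add(30, Mul(3, Add(-4, 6, -9))))) = Add(-477, Mul(-1, Add(30, Mul(3, -7)))) = Add(-477, Mul(-1, Add(30, -21))) = Add(-477, Mul(-1, 9)) = Add(-477, -9) = -486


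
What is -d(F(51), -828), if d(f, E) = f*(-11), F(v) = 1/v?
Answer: 11/51 ≈ 0.21569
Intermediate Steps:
d(f, E) = -11*f
-d(F(51), -828) = -(-11)/51 = -1*(-11/51) = 11/51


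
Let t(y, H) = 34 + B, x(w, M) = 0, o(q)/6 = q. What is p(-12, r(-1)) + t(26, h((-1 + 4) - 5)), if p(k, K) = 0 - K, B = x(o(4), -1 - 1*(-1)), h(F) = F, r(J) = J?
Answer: 35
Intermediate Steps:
o(q) = 6*q
B = 0
t(y, H) = 34 (t(y, H) = 34 + 0 = 34)
p(k, K) = -K
p(-12, r(-1)) + t(26, h((-1 + 4) - 5)) = -1*(-1) + 34 = 1 + 34 = 35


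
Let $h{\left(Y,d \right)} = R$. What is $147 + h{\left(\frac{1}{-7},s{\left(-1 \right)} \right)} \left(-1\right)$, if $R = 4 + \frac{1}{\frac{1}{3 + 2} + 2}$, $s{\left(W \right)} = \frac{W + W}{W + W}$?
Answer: $\frac{1568}{11} \approx 142.55$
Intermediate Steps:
$s{\left(W \right)} = 1$ ($s{\left(W \right)} = \frac{2 W}{2 W} = 2 W \frac{1}{2 W} = 1$)
$R = \frac{49}{11}$ ($R = 4 + \frac{1}{\frac{1}{5} + 2} = 4 + \frac{1}{\frac{11}{5}} = 4 + \frac{5}{11} = \frac{49}{11} \approx 4.4545$)
$h{\left(Y,d \right)} = \frac{49}{11}$
$147 + h{\left(\frac{1}{-7},s{\left(-1 \right)} \right)} \left(-1\right) = 147 + \frac{49}{11} \left(-1\right) = 147 - \frac{49}{11} = \frac{1568}{11}$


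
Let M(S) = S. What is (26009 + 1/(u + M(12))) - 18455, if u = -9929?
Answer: 74913017/9917 ≈ 7554.0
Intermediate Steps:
(26009 + 1/(u + M(12))) - 18455 = (26009 + 1/(-9929 + 12)) - 18455 = (26009 + 1/(-9917)) - 18455 = (26009 - 1/9917) - 18455 = 257931252/9917 - 18455 = 74913017/9917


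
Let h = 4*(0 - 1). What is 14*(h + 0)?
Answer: -56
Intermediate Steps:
h = -4 (h = 4*(-1) = -4)
14*(h + 0) = 14*(-4 + 0) = 14*(-4) = -56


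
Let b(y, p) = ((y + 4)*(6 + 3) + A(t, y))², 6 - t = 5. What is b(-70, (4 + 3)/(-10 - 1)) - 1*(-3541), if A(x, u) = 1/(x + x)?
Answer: 1423133/4 ≈ 3.5578e+5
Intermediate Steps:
t = 1 (t = 6 - 1*5 = 6 - 5 = 1)
A(x, u) = 1/(2*x)
b(y, p) = (73/2 + 9*y)² (b(y, p) = ((y + 4)*(6 + 3) + (½)/1)² = ((4 + y)*9 + (½)*1)² = ((36 + 9*y) + ½)² = (73/2 + 9*y)²)
b(-70, (4 + 3)/(-10 - 1)) - 1*(-3541) = (73 + 18*(-70))²/4 - 1*(-3541) = (73 - 1260)²/4 + 3541 = (¼)*(-1187)² + 3541 = (¼)*1408969 + 3541 = 1408969/4 + 3541 = 1423133/4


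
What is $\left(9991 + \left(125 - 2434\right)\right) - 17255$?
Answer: $-9573$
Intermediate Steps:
$\left(9991 + \left(125 - 2434\right)\right) - 17255 = \left(9991 - 2309\right) - 17255 = 7682 - 17255 = -9573$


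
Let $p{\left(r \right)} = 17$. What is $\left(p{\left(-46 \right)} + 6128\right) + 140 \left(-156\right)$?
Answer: $-15695$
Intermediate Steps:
$\left(p{\left(-46 \right)} + 6128\right) + 140 \left(-156\right) = \left(17 + 6128\right) + 140 \left(-156\right) = 6145 - 21840 = -15695$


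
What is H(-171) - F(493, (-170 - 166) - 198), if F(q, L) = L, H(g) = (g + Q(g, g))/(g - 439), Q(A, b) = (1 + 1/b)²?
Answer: 9529934651/17837010 ≈ 534.28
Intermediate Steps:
Q(A, b) = (1 + 1/b)²
H(g) = (g + (1 + g)²/g²)/(-439 + g) (H(g) = (g + (1 + g)²/g²)/(g - 439) = (g + (1 + g)²/g²)/(-439 + g))
H(-171) - F(493, (-170 - 166) - 198) = ((-171)³ + (1 - 171)²)/((-171)²*(-439 - 171)) - ((-170 - 166) - 198) = (1/29241)*(-5000211 + (-170)²)/(-610) - (-336 - 198) = (1/29241)*(-1/610)*(-5000211 + 28900) - 1*(-534) = (1/29241)*(-1/610)*(-4971311) + 534 = 4971311/17837010 + 534 = 9529934651/17837010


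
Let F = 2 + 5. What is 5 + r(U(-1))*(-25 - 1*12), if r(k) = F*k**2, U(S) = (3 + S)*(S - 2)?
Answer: -9319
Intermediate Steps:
U(S) = (-2 + S)*(3 + S) (U(S) = (3 + S)*(-2 + S) = (-2 + S)*(3 + S))
F = 7
r(k) = 7*k**2
5 + r(U(-1))*(-25 - 1*12) = 5 + (7*(-6 - 1 + (-1)**2)**2)*(-25 - 1*12) = 5 + (7*(-6 - 1 + 1)**2)*(-25 - 12) = 5 + (7*(-6)**2)*(-37) = 5 + (7*36)*(-37) = 5 + 252*(-37) = 5 - 9324 = -9319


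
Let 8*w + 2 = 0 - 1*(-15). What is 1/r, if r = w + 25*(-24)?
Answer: -8/4787 ≈ -0.0016712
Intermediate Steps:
w = 13/8 (w = -1/4 + (0 - 1*(-15))/8 = -1/4 + (0 + 15)/8 = -1/4 + (1/8)*15 = -1/4 + 15/8 = 13/8 ≈ 1.6250)
r = -4787/8 (r = 13/8 + 25*(-24) = 13/8 - 600 = -4787/8 ≈ -598.38)
1/r = 1/(-4787/8) = -8/4787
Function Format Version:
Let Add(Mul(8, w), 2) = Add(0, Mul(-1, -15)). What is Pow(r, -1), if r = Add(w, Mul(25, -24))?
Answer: Rational(-8, 4787) ≈ -0.0016712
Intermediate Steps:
w = Rational(13, 8) (w = Add(Rational(-1, 4), Mul(Rational(1, 8), Add(0, Mul(-1, -15)))) = Add(Rational(-1, 4), Mul(Rational(1, 8), Add(0, 15))) = Add(Rational(-1, 4), Mul(Rational(1, 8), 15)) = Add(Rational(-1, 4), Rational(15, 8)) = Rational(13, 8) ≈ 1.6250)
r = Rational(-4787, 8) (r = Add(Rational(13, 8), Mul(25, -24)) = Add(Rational(13, 8), -600) = Rational(-4787, 8) ≈ -598.38)
Pow(r, -1) = Pow(Rational(-4787, 8), -1) = Rational(-8, 4787)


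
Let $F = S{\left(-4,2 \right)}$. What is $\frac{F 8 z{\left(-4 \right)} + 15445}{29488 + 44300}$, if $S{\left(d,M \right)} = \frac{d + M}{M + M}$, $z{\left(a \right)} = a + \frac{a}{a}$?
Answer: $\frac{1189}{5676} \approx 0.20948$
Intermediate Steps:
$z{\left(a \right)} = 1 + a$ ($z{\left(a \right)} = a + 1 = 1 + a$)
$S{\left(d,M \right)} = \frac{M + d}{2 M}$
$F = - \frac{1}{2}$ ($F = \frac{2 - 4}{2 \cdot 2} = \frac{1}{2} \cdot \frac{1}{2} \left(-2\right) = - \frac{1}{2} \approx -0.5$)
$\frac{F 8 z{\left(-4 \right)} + 15445}{29488 + 44300} = \frac{\left(- \frac{1}{2}\right) 8 \left(1 - 4\right) + 15445}{29488 + 44300} = \frac{\left(-4\right) \left(-3\right) + 15445}{73788} = \left(12 + 15445\right) \frac{1}{73788} = 15457 \cdot \frac{1}{73788} = \frac{1189}{5676}$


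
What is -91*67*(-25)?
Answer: 152425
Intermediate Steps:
-91*67*(-25) = -6097*(-25) = 152425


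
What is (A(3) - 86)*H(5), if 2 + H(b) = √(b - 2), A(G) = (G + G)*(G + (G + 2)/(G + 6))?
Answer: 388/3 - 194*√3/3 ≈ 17.327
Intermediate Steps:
A(G) = 2*G*(G + (2 + G)/(6 + G)) (A(G) = (2*G)*(G + (2 + G)/(6 + G)) = 2*G*(G + (2 + G)/(6 + G)))
H(b) = -2 + √(-2 + b) (H(b) = -2 + √(b - 2) = -2 + √(-2 + b))
(A(3) - 86)*H(5) = (2*3*(2 + 3² + 7*3)/(6 + 3) - 86)*(-2 + √(-2 + 5)) = (2*3*(2 + 9 + 21)/9 - 86)*(-2 + √3) = (2*3*(⅑)*32 - 86)*(-2 + √3) = (64/3 - 86)*(-2 + √3) = -194*(-2 + √3)/3 = 388/3 - 194*√3/3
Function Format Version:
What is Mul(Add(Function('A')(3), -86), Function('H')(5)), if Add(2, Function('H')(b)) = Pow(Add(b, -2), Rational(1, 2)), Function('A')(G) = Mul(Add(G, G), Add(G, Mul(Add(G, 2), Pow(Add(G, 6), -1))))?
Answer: Add(Rational(388, 3), Mul(Rational(-194, 3), Pow(3, Rational(1, 2)))) ≈ 17.327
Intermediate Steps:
Function('A')(G) = Mul(2, G, Add(G, Mul(Pow(Add(6, G), -1), Add(2, G)))) (Function('A')(G) = Mul(Mul(2, G), Add(G, Mul(Add(2, G), Pow(Add(6, G), -1)))) = Mul(Mul(2, G), Add(G, Mul(Pow(Add(6, G), -1), Add(2, G)))) = Mul(2, G, Add(G, Mul(Pow(Add(6, G), -1), Add(2, G)))))
Function('H')(b) = Add(-2, Pow(Add(-2, b), Rational(1, 2))) (Function('H')(b) = Add(-2, Pow(Add(b, -2), Rational(1, 2))) = Add(-2, Pow(Add(-2, b), Rational(1, 2))))
Mul(Add(Function('A')(3), -86), Function('H')(5)) = Mul(Add(Mul(2, 3, Pow(Add(6, 3), -1), Add(2, Pow(3, 2), Mul(7, 3))), -86), Add(-2, Pow(Add(-2, 5), Rational(1, 2)))) = Mul(Add(Mul(2, 3, Pow(9, -1), Add(2, 9, 21)), -86), Add(-2, Pow(3, Rational(1, 2)))) = Mul(Add(Mul(2, 3, Rational(1, 9), 32), -86), Add(-2, Pow(3, Rational(1, 2)))) = Mul(Add(Rational(64, 3), -86), Add(-2, Pow(3, Rational(1, 2)))) = Mul(Rational(-194, 3), Add(-2, Pow(3, Rational(1, 2)))) = Add(Rational(388, 3), Mul(Rational(-194, 3), Pow(3, Rational(1, 2))))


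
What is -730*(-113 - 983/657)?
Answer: 752240/9 ≈ 83582.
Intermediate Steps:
-730*(-113 - 983/657) = -730*(-75224/657) = 752240/9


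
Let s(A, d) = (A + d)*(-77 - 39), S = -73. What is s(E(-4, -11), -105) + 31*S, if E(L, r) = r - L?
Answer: 10729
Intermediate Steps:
s(A, d) = -116*A - 116*d (s(A, d) = (A + d)*(-116) = -116*A - 116*d)
s(E(-4, -11), -105) + 31*S = (-116*(-11 - 1*(-4)) - 116*(-105)) + 31*(-73) = (-116*(-11 + 4) + 12180) - 2263 = (-116*(-7) + 12180) - 2263 = (812 + 12180) - 2263 = 12992 - 2263 = 10729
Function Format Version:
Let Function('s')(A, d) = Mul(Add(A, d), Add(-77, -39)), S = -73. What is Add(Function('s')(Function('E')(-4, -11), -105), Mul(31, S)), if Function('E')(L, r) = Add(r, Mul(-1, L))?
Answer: 10729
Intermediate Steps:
Function('s')(A, d) = Add(Mul(-116, A), Mul(-116, d)) (Function('s')(A, d) = Mul(Add(A, d), -116) = Add(Mul(-116, A), Mul(-116, d)))
Add(Function('s')(Function('E')(-4, -11), -105), Mul(31, S)) = Add(Add(Mul(-116, Add(-11, Mul(-1, -4))), Mul(-116, -105)), Mul(31, -73)) = Add(Add(Mul(-116, Add(-11, 4)), 12180), -2263) = Add(Add(Mul(-116, -7), 12180), -2263) = Add(Add(812, 12180), -2263) = Add(12992, -2263) = 10729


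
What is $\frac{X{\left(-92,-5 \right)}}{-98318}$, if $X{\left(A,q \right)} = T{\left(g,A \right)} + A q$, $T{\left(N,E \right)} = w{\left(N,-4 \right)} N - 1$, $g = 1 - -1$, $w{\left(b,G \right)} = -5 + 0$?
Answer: $- \frac{449}{98318} \approx -0.0045668$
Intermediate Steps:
$w{\left(b,G \right)} = -5$
$g = 2$ ($g = 1 + 1 = 2$)
$T{\left(N,E \right)} = -1 - 5 N$ ($T{\left(N,E \right)} = - 5 N - 1 = -1 - 5 N$)
$X{\left(A,q \right)} = -11 + A q$ ($X{\left(A,q \right)} = \left(-1 - 10\right) + A q = -11 + A q$)
$\frac{X{\left(-92,-5 \right)}}{-98318} = \frac{-11 - -460}{-98318} = \left(-11 + 460\right) \left(- \frac{1}{98318}\right) = 449 \left(- \frac{1}{98318}\right) = - \frac{449}{98318}$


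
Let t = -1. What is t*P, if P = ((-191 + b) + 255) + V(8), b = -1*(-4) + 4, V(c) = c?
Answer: -80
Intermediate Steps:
b = 8 (b = 4 + 4 = 8)
P = 80 (P = ((-191 + 8) + 255) + 8 = (-183 + 255) + 8 = 72 + 8 = 80)
t*P = -1*80 = -80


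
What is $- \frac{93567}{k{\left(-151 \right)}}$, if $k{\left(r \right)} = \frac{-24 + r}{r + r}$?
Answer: $- \frac{28257234}{175} \approx -1.6147 \cdot 10^{5}$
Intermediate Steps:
$k{\left(r \right)} = \frac{-24 + r}{2 r}$
$- \frac{93567}{k{\left(-151 \right)}} = - \frac{93567}{\frac{1}{2} \frac{1}{-151} \left(-24 - 151\right)} = - \frac{93567}{\frac{1}{2} \left(- \frac{1}{151}\right) \left(-175\right)} = - \frac{93567}{\frac{175}{302}} = \left(-93567\right) \frac{302}{175} = - \frac{28257234}{175}$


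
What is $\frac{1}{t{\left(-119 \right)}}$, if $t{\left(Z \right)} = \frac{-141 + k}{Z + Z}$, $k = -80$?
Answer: $\frac{14}{13} \approx 1.0769$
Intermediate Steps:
$t{\left(Z \right)} = - \frac{221}{2 Z}$ ($t{\left(Z \right)} = \frac{-141 - 80}{Z + Z} = - \frac{221}{2 Z}$)
$\frac{1}{t{\left(-119 \right)}} = \frac{1}{\left(- \frac{221}{2}\right) \frac{1}{-119}} = \frac{1}{\left(- \frac{221}{2}\right) \left(- \frac{1}{119}\right)} = \frac{1}{\frac{13}{14}} = \frac{14}{13}$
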